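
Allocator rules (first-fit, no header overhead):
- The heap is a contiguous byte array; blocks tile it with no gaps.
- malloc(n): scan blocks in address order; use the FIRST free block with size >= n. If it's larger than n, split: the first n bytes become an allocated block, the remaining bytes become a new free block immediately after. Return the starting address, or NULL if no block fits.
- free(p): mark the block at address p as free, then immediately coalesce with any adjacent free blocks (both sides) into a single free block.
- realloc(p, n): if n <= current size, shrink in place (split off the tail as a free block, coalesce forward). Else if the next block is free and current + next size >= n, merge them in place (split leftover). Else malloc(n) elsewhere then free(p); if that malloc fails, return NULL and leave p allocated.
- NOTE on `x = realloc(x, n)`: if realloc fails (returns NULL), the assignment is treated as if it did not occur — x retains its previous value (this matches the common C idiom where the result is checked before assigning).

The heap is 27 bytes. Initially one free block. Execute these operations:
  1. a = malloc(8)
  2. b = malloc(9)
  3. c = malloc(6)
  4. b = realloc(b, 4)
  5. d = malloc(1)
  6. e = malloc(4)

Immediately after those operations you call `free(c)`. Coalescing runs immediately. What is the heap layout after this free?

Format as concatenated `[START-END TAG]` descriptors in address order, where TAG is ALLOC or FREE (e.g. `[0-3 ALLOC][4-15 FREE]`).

Answer: [0-7 ALLOC][8-11 ALLOC][12-12 ALLOC][13-16 ALLOC][17-26 FREE]

Derivation:
Op 1: a = malloc(8) -> a = 0; heap: [0-7 ALLOC][8-26 FREE]
Op 2: b = malloc(9) -> b = 8; heap: [0-7 ALLOC][8-16 ALLOC][17-26 FREE]
Op 3: c = malloc(6) -> c = 17; heap: [0-7 ALLOC][8-16 ALLOC][17-22 ALLOC][23-26 FREE]
Op 4: b = realloc(b, 4) -> b = 8; heap: [0-7 ALLOC][8-11 ALLOC][12-16 FREE][17-22 ALLOC][23-26 FREE]
Op 5: d = malloc(1) -> d = 12; heap: [0-7 ALLOC][8-11 ALLOC][12-12 ALLOC][13-16 FREE][17-22 ALLOC][23-26 FREE]
Op 6: e = malloc(4) -> e = 13; heap: [0-7 ALLOC][8-11 ALLOC][12-12 ALLOC][13-16 ALLOC][17-22 ALLOC][23-26 FREE]
free(c): c = 17 -> block [17-22 ALLOC]; mark free, coalesce with adjacent free neighbors -> [0-7 ALLOC][8-11 ALLOC][12-12 ALLOC][13-16 ALLOC][17-26 FREE]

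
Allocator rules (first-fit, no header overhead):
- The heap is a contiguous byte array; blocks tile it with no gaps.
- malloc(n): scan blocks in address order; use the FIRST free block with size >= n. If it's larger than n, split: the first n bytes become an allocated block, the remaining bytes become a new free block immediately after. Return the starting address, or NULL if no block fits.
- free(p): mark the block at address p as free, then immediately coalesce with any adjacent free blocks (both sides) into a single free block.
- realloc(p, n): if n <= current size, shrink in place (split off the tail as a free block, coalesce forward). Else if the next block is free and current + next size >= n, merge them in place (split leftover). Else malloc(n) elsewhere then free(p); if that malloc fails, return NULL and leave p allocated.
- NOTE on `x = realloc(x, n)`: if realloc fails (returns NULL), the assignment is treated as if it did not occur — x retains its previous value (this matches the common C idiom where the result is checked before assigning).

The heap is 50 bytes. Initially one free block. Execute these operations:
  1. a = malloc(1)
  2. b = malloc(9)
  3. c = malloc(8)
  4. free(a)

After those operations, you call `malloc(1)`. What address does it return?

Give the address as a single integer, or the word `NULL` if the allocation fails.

Answer: 0

Derivation:
Op 1: a = malloc(1) -> a = 0; heap: [0-0 ALLOC][1-49 FREE]
Op 2: b = malloc(9) -> b = 1; heap: [0-0 ALLOC][1-9 ALLOC][10-49 FREE]
Op 3: c = malloc(8) -> c = 10; heap: [0-0 ALLOC][1-9 ALLOC][10-17 ALLOC][18-49 FREE]
Op 4: free(a) -> (freed a); heap: [0-0 FREE][1-9 ALLOC][10-17 ALLOC][18-49 FREE]
malloc(1): first-fit scan over [0-0 FREE][1-9 ALLOC][10-17 ALLOC][18-49 FREE] -> 0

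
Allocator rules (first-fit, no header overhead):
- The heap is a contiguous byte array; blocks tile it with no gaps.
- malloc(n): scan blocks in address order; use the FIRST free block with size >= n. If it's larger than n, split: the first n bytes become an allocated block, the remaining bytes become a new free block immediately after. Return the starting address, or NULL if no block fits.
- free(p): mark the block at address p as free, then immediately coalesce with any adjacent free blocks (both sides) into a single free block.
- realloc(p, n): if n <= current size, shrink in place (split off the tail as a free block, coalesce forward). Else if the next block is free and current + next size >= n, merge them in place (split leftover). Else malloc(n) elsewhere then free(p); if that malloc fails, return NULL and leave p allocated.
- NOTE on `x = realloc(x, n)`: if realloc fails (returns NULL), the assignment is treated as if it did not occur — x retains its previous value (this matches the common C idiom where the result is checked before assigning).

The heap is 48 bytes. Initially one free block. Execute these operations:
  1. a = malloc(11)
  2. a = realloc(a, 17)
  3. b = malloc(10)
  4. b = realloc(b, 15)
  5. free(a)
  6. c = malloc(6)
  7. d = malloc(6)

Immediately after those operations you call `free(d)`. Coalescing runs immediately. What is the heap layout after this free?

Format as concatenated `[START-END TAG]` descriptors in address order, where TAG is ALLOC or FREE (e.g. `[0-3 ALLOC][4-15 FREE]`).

Op 1: a = malloc(11) -> a = 0; heap: [0-10 ALLOC][11-47 FREE]
Op 2: a = realloc(a, 17) -> a = 0; heap: [0-16 ALLOC][17-47 FREE]
Op 3: b = malloc(10) -> b = 17; heap: [0-16 ALLOC][17-26 ALLOC][27-47 FREE]
Op 4: b = realloc(b, 15) -> b = 17; heap: [0-16 ALLOC][17-31 ALLOC][32-47 FREE]
Op 5: free(a) -> (freed a); heap: [0-16 FREE][17-31 ALLOC][32-47 FREE]
Op 6: c = malloc(6) -> c = 0; heap: [0-5 ALLOC][6-16 FREE][17-31 ALLOC][32-47 FREE]
Op 7: d = malloc(6) -> d = 6; heap: [0-5 ALLOC][6-11 ALLOC][12-16 FREE][17-31 ALLOC][32-47 FREE]
free(d): d = 6 -> block [6-11 ALLOC]; mark free, coalesce with adjacent free neighbors -> [0-5 ALLOC][6-16 FREE][17-31 ALLOC][32-47 FREE]

Answer: [0-5 ALLOC][6-16 FREE][17-31 ALLOC][32-47 FREE]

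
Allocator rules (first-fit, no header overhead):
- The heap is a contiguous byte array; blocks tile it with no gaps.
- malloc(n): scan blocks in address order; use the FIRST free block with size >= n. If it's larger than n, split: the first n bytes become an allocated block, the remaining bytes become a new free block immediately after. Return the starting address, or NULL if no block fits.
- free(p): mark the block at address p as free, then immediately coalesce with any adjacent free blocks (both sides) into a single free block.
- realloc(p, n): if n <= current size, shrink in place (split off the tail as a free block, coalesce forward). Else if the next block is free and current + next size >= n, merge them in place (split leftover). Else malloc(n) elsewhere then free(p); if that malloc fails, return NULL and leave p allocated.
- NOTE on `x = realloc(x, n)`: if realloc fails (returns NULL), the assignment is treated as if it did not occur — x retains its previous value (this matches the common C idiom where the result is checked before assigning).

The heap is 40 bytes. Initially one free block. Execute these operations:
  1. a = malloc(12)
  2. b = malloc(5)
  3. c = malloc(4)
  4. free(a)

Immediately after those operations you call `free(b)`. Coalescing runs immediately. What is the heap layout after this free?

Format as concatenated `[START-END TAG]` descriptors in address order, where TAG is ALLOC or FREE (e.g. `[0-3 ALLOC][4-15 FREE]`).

Op 1: a = malloc(12) -> a = 0; heap: [0-11 ALLOC][12-39 FREE]
Op 2: b = malloc(5) -> b = 12; heap: [0-11 ALLOC][12-16 ALLOC][17-39 FREE]
Op 3: c = malloc(4) -> c = 17; heap: [0-11 ALLOC][12-16 ALLOC][17-20 ALLOC][21-39 FREE]
Op 4: free(a) -> (freed a); heap: [0-11 FREE][12-16 ALLOC][17-20 ALLOC][21-39 FREE]
free(b): b = 12 -> block [12-16 ALLOC]; mark free, coalesce with adjacent free neighbors -> [0-16 FREE][17-20 ALLOC][21-39 FREE]

Answer: [0-16 FREE][17-20 ALLOC][21-39 FREE]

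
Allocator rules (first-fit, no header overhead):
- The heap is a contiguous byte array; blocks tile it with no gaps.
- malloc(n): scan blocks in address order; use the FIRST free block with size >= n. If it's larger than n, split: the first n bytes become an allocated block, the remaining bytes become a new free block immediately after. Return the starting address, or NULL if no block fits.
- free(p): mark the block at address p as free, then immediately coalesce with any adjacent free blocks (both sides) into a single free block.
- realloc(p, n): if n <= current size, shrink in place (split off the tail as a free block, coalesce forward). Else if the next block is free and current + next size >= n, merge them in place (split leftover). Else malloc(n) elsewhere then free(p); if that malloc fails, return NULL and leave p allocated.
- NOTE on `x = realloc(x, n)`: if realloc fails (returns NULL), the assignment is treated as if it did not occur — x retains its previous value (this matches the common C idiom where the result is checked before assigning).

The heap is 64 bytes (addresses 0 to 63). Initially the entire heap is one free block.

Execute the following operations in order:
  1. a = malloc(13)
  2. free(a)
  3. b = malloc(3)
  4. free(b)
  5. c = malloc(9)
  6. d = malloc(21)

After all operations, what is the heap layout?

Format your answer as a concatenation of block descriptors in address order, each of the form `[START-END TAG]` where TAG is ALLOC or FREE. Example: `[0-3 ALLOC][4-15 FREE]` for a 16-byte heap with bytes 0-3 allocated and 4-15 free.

Op 1: a = malloc(13) -> a = 0; heap: [0-12 ALLOC][13-63 FREE]
Op 2: free(a) -> (freed a); heap: [0-63 FREE]
Op 3: b = malloc(3) -> b = 0; heap: [0-2 ALLOC][3-63 FREE]
Op 4: free(b) -> (freed b); heap: [0-63 FREE]
Op 5: c = malloc(9) -> c = 0; heap: [0-8 ALLOC][9-63 FREE]
Op 6: d = malloc(21) -> d = 9; heap: [0-8 ALLOC][9-29 ALLOC][30-63 FREE]

Answer: [0-8 ALLOC][9-29 ALLOC][30-63 FREE]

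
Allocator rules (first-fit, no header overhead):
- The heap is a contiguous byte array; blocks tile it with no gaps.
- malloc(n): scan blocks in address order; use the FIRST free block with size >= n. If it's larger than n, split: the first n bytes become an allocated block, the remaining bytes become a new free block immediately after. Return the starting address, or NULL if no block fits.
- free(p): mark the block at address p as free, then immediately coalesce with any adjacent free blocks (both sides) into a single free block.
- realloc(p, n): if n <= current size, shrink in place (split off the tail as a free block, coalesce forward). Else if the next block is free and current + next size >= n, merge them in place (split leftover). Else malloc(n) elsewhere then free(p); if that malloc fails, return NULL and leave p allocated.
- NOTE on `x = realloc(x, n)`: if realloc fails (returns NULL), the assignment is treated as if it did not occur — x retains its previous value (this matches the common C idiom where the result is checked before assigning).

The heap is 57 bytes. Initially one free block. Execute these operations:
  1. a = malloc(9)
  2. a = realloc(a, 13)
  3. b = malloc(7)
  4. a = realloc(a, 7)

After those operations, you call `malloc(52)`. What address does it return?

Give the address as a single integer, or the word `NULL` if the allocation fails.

Answer: NULL

Derivation:
Op 1: a = malloc(9) -> a = 0; heap: [0-8 ALLOC][9-56 FREE]
Op 2: a = realloc(a, 13) -> a = 0; heap: [0-12 ALLOC][13-56 FREE]
Op 3: b = malloc(7) -> b = 13; heap: [0-12 ALLOC][13-19 ALLOC][20-56 FREE]
Op 4: a = realloc(a, 7) -> a = 0; heap: [0-6 ALLOC][7-12 FREE][13-19 ALLOC][20-56 FREE]
malloc(52): first-fit scan over [0-6 ALLOC][7-12 FREE][13-19 ALLOC][20-56 FREE] -> NULL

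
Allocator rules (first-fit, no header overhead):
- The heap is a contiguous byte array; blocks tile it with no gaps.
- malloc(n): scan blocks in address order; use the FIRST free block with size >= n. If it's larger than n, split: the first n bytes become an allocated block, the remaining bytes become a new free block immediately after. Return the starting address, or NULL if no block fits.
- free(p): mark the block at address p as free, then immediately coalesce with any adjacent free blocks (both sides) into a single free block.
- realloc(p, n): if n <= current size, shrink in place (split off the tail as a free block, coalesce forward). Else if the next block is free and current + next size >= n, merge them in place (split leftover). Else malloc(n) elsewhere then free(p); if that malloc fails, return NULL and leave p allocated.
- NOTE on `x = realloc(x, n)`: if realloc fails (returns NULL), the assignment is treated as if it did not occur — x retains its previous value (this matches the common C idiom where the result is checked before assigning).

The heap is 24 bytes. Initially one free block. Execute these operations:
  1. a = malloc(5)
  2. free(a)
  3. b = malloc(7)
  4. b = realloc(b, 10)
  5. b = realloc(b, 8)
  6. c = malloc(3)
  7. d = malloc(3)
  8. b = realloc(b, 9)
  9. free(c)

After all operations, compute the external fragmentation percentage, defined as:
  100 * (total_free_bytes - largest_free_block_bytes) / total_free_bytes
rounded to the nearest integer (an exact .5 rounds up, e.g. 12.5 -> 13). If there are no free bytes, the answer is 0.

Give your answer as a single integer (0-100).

Answer: 8

Derivation:
Op 1: a = malloc(5) -> a = 0; heap: [0-4 ALLOC][5-23 FREE]
Op 2: free(a) -> (freed a); heap: [0-23 FREE]
Op 3: b = malloc(7) -> b = 0; heap: [0-6 ALLOC][7-23 FREE]
Op 4: b = realloc(b, 10) -> b = 0; heap: [0-9 ALLOC][10-23 FREE]
Op 5: b = realloc(b, 8) -> b = 0; heap: [0-7 ALLOC][8-23 FREE]
Op 6: c = malloc(3) -> c = 8; heap: [0-7 ALLOC][8-10 ALLOC][11-23 FREE]
Op 7: d = malloc(3) -> d = 11; heap: [0-7 ALLOC][8-10 ALLOC][11-13 ALLOC][14-23 FREE]
Op 8: b = realloc(b, 9) -> b = 14; heap: [0-7 FREE][8-10 ALLOC][11-13 ALLOC][14-22 ALLOC][23-23 FREE]
Op 9: free(c) -> (freed c); heap: [0-10 FREE][11-13 ALLOC][14-22 ALLOC][23-23 FREE]
Free blocks: [11 1] total_free=12 largest=11 -> 100*(12-11)/12 = 100/12 ≈ 8.333 -> rounds to 8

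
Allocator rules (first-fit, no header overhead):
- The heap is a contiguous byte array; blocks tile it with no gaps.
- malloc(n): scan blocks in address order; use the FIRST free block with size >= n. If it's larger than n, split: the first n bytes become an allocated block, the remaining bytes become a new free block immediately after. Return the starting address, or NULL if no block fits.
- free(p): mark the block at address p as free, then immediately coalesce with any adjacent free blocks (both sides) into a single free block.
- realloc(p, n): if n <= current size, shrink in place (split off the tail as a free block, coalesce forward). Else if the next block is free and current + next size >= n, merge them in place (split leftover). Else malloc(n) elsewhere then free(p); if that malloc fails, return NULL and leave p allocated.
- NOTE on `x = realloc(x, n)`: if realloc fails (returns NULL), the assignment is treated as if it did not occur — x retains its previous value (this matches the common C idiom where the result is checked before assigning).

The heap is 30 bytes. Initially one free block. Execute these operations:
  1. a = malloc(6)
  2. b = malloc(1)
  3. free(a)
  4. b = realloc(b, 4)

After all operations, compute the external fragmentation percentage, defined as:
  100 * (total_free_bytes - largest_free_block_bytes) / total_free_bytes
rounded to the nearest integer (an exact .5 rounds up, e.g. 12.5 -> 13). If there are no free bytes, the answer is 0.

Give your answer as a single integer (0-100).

Op 1: a = malloc(6) -> a = 0; heap: [0-5 ALLOC][6-29 FREE]
Op 2: b = malloc(1) -> b = 6; heap: [0-5 ALLOC][6-6 ALLOC][7-29 FREE]
Op 3: free(a) -> (freed a); heap: [0-5 FREE][6-6 ALLOC][7-29 FREE]
Op 4: b = realloc(b, 4) -> b = 6; heap: [0-5 FREE][6-9 ALLOC][10-29 FREE]
Free blocks: [6 20] total_free=26 largest=20 -> 100*(26-20)/26 = 600/26 ≈ 23.077 -> rounds to 23

Answer: 23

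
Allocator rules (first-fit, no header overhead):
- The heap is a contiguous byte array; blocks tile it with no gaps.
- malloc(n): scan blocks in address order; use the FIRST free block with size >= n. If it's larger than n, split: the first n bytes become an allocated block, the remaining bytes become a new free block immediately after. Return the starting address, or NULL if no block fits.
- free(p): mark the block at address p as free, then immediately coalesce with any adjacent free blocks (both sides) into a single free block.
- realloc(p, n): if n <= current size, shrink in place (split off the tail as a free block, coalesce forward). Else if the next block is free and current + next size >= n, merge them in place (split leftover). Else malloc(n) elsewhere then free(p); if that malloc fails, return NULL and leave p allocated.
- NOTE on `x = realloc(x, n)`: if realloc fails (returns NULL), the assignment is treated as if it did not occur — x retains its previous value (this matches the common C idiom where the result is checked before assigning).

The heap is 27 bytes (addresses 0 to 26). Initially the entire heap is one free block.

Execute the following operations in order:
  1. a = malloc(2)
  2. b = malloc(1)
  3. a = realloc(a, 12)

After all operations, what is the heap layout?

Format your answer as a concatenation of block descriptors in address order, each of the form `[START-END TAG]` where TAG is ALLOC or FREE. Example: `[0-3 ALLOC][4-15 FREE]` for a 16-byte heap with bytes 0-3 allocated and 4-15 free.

Answer: [0-1 FREE][2-2 ALLOC][3-14 ALLOC][15-26 FREE]

Derivation:
Op 1: a = malloc(2) -> a = 0; heap: [0-1 ALLOC][2-26 FREE]
Op 2: b = malloc(1) -> b = 2; heap: [0-1 ALLOC][2-2 ALLOC][3-26 FREE]
Op 3: a = realloc(a, 12) -> a = 3; heap: [0-1 FREE][2-2 ALLOC][3-14 ALLOC][15-26 FREE]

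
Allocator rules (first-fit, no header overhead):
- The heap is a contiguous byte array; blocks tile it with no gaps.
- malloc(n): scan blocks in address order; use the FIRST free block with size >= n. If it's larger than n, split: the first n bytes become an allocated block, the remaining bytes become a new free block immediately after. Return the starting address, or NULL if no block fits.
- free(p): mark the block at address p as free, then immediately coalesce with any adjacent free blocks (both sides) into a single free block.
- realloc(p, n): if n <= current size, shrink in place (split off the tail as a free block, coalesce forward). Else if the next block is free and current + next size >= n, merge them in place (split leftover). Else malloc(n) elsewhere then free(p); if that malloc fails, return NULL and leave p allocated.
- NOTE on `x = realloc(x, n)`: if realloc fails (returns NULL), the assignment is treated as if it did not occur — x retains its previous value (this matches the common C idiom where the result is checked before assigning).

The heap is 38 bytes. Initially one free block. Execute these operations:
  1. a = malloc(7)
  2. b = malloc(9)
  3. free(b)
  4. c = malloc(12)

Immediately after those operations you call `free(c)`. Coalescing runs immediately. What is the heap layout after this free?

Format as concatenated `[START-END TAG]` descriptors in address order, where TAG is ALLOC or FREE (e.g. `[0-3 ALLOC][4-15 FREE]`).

Answer: [0-6 ALLOC][7-37 FREE]

Derivation:
Op 1: a = malloc(7) -> a = 0; heap: [0-6 ALLOC][7-37 FREE]
Op 2: b = malloc(9) -> b = 7; heap: [0-6 ALLOC][7-15 ALLOC][16-37 FREE]
Op 3: free(b) -> (freed b); heap: [0-6 ALLOC][7-37 FREE]
Op 4: c = malloc(12) -> c = 7; heap: [0-6 ALLOC][7-18 ALLOC][19-37 FREE]
free(c): c = 7 -> block [7-18 ALLOC]; mark free, coalesce with adjacent free neighbors -> [0-6 ALLOC][7-37 FREE]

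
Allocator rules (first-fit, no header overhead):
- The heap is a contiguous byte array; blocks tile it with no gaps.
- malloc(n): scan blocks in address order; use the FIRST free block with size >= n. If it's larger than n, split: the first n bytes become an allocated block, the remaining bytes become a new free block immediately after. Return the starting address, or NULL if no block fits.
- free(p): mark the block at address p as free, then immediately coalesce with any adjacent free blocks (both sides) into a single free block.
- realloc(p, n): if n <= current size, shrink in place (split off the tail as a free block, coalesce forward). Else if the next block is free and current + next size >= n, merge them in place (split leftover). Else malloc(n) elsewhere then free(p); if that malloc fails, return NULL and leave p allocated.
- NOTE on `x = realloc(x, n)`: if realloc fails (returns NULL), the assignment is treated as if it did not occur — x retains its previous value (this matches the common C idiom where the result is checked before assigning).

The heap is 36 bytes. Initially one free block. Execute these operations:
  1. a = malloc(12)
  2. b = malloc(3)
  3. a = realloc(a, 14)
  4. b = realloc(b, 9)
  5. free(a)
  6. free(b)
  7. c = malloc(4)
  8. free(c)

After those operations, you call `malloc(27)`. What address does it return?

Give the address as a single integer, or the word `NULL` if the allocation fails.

Answer: 0

Derivation:
Op 1: a = malloc(12) -> a = 0; heap: [0-11 ALLOC][12-35 FREE]
Op 2: b = malloc(3) -> b = 12; heap: [0-11 ALLOC][12-14 ALLOC][15-35 FREE]
Op 3: a = realloc(a, 14) -> a = 15; heap: [0-11 FREE][12-14 ALLOC][15-28 ALLOC][29-35 FREE]
Op 4: b = realloc(b, 9) -> b = 0; heap: [0-8 ALLOC][9-14 FREE][15-28 ALLOC][29-35 FREE]
Op 5: free(a) -> (freed a); heap: [0-8 ALLOC][9-35 FREE]
Op 6: free(b) -> (freed b); heap: [0-35 FREE]
Op 7: c = malloc(4) -> c = 0; heap: [0-3 ALLOC][4-35 FREE]
Op 8: free(c) -> (freed c); heap: [0-35 FREE]
malloc(27): first-fit scan over [0-35 FREE] -> 0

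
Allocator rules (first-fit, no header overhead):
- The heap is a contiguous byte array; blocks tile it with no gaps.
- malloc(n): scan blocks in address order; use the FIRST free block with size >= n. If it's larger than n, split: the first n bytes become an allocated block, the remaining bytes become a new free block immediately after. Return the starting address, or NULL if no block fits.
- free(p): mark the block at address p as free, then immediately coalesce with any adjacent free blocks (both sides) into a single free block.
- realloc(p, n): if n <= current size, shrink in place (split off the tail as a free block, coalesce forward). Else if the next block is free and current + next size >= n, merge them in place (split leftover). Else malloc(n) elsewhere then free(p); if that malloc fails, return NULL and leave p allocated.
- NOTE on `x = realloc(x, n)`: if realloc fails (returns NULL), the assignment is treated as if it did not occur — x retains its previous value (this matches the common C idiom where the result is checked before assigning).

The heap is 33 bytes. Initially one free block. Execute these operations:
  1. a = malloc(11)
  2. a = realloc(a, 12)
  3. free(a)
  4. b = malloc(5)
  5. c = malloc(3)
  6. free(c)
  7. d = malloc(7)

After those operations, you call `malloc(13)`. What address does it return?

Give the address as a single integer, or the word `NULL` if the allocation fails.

Op 1: a = malloc(11) -> a = 0; heap: [0-10 ALLOC][11-32 FREE]
Op 2: a = realloc(a, 12) -> a = 0; heap: [0-11 ALLOC][12-32 FREE]
Op 3: free(a) -> (freed a); heap: [0-32 FREE]
Op 4: b = malloc(5) -> b = 0; heap: [0-4 ALLOC][5-32 FREE]
Op 5: c = malloc(3) -> c = 5; heap: [0-4 ALLOC][5-7 ALLOC][8-32 FREE]
Op 6: free(c) -> (freed c); heap: [0-4 ALLOC][5-32 FREE]
Op 7: d = malloc(7) -> d = 5; heap: [0-4 ALLOC][5-11 ALLOC][12-32 FREE]
malloc(13): first-fit scan over [0-4 ALLOC][5-11 ALLOC][12-32 FREE] -> 12

Answer: 12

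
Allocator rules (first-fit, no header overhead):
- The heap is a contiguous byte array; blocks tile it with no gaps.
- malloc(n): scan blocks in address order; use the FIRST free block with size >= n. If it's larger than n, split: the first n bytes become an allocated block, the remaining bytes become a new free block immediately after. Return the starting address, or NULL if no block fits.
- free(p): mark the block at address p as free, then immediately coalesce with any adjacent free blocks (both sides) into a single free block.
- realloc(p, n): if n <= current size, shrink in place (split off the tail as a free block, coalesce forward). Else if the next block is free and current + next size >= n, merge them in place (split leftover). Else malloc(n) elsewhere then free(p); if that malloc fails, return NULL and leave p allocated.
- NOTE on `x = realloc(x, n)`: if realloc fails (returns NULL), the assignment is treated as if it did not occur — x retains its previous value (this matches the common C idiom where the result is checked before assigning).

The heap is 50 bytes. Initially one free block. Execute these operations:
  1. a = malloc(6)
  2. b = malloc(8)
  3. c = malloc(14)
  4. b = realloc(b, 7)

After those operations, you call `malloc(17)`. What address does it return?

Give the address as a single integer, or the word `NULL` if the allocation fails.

Answer: 28

Derivation:
Op 1: a = malloc(6) -> a = 0; heap: [0-5 ALLOC][6-49 FREE]
Op 2: b = malloc(8) -> b = 6; heap: [0-5 ALLOC][6-13 ALLOC][14-49 FREE]
Op 3: c = malloc(14) -> c = 14; heap: [0-5 ALLOC][6-13 ALLOC][14-27 ALLOC][28-49 FREE]
Op 4: b = realloc(b, 7) -> b = 6; heap: [0-5 ALLOC][6-12 ALLOC][13-13 FREE][14-27 ALLOC][28-49 FREE]
malloc(17): first-fit scan over [0-5 ALLOC][6-12 ALLOC][13-13 FREE][14-27 ALLOC][28-49 FREE] -> 28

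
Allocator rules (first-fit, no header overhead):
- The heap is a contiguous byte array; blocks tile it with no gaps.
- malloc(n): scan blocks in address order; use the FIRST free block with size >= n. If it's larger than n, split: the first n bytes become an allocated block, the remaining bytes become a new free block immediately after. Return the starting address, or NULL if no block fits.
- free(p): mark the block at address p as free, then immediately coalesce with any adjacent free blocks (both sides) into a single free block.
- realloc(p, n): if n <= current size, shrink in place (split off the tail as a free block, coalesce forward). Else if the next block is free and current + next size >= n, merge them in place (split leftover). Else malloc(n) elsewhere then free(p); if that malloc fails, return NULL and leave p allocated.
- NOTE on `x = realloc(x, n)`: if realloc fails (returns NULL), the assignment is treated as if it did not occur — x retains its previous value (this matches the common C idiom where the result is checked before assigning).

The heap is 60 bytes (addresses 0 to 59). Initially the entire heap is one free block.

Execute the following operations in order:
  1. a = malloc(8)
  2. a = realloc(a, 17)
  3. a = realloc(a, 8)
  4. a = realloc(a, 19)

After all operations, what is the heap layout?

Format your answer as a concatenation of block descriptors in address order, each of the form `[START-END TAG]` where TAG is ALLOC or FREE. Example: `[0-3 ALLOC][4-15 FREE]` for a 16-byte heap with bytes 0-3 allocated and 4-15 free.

Answer: [0-18 ALLOC][19-59 FREE]

Derivation:
Op 1: a = malloc(8) -> a = 0; heap: [0-7 ALLOC][8-59 FREE]
Op 2: a = realloc(a, 17) -> a = 0; heap: [0-16 ALLOC][17-59 FREE]
Op 3: a = realloc(a, 8) -> a = 0; heap: [0-7 ALLOC][8-59 FREE]
Op 4: a = realloc(a, 19) -> a = 0; heap: [0-18 ALLOC][19-59 FREE]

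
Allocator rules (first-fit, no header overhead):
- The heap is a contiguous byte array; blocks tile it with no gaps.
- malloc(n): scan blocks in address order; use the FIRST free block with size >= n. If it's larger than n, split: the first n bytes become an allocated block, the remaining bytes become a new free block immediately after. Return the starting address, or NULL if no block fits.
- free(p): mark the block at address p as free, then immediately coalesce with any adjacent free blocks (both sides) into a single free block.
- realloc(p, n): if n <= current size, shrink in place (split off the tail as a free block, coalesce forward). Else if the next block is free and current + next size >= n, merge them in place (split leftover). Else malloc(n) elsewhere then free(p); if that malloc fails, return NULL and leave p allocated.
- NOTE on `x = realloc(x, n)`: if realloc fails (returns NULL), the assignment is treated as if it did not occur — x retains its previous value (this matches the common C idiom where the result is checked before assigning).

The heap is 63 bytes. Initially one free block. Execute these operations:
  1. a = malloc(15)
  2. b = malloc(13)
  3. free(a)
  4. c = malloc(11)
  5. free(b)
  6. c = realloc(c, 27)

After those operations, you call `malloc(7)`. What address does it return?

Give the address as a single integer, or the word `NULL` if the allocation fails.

Answer: 27

Derivation:
Op 1: a = malloc(15) -> a = 0; heap: [0-14 ALLOC][15-62 FREE]
Op 2: b = malloc(13) -> b = 15; heap: [0-14 ALLOC][15-27 ALLOC][28-62 FREE]
Op 3: free(a) -> (freed a); heap: [0-14 FREE][15-27 ALLOC][28-62 FREE]
Op 4: c = malloc(11) -> c = 0; heap: [0-10 ALLOC][11-14 FREE][15-27 ALLOC][28-62 FREE]
Op 5: free(b) -> (freed b); heap: [0-10 ALLOC][11-62 FREE]
Op 6: c = realloc(c, 27) -> c = 0; heap: [0-26 ALLOC][27-62 FREE]
malloc(7): first-fit scan over [0-26 ALLOC][27-62 FREE] -> 27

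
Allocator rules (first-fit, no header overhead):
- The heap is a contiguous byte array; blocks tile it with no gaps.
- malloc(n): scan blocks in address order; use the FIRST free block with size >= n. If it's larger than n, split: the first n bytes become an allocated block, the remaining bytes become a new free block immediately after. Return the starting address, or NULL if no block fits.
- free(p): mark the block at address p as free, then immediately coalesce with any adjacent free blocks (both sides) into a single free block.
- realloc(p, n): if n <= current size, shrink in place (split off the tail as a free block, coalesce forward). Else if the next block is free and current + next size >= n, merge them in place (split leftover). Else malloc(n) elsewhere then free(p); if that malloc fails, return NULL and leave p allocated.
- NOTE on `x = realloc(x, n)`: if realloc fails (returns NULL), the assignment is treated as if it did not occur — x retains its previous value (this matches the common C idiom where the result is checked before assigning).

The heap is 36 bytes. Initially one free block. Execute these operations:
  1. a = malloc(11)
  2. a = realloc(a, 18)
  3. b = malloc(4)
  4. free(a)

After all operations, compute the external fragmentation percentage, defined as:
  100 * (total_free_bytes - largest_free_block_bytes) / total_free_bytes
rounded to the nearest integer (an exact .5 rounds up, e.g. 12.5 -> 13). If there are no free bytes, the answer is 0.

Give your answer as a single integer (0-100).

Answer: 44

Derivation:
Op 1: a = malloc(11) -> a = 0; heap: [0-10 ALLOC][11-35 FREE]
Op 2: a = realloc(a, 18) -> a = 0; heap: [0-17 ALLOC][18-35 FREE]
Op 3: b = malloc(4) -> b = 18; heap: [0-17 ALLOC][18-21 ALLOC][22-35 FREE]
Op 4: free(a) -> (freed a); heap: [0-17 FREE][18-21 ALLOC][22-35 FREE]
Free blocks: [18 14] total_free=32 largest=18 -> 100*(32-18)/32 = 1400/32 = 43.75 -> rounds to 44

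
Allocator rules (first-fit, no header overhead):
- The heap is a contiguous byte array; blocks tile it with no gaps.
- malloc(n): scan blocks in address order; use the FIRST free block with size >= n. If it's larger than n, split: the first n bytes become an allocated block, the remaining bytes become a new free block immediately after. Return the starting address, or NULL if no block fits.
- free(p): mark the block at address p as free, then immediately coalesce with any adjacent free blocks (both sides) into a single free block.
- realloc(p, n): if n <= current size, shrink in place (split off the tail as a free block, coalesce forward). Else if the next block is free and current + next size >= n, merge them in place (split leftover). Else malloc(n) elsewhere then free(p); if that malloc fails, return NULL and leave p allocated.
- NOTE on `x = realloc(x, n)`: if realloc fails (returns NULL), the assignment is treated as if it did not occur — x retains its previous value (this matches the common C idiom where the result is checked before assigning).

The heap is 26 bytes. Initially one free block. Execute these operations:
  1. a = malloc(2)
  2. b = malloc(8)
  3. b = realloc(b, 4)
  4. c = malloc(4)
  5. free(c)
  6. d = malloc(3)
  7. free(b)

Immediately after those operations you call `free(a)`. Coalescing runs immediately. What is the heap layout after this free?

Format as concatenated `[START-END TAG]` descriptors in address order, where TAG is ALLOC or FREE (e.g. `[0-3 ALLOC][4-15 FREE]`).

Op 1: a = malloc(2) -> a = 0; heap: [0-1 ALLOC][2-25 FREE]
Op 2: b = malloc(8) -> b = 2; heap: [0-1 ALLOC][2-9 ALLOC][10-25 FREE]
Op 3: b = realloc(b, 4) -> b = 2; heap: [0-1 ALLOC][2-5 ALLOC][6-25 FREE]
Op 4: c = malloc(4) -> c = 6; heap: [0-1 ALLOC][2-5 ALLOC][6-9 ALLOC][10-25 FREE]
Op 5: free(c) -> (freed c); heap: [0-1 ALLOC][2-5 ALLOC][6-25 FREE]
Op 6: d = malloc(3) -> d = 6; heap: [0-1 ALLOC][2-5 ALLOC][6-8 ALLOC][9-25 FREE]
Op 7: free(b) -> (freed b); heap: [0-1 ALLOC][2-5 FREE][6-8 ALLOC][9-25 FREE]
free(a): a = 0 -> block [0-1 ALLOC]; mark free, coalesce with adjacent free neighbors -> [0-5 FREE][6-8 ALLOC][9-25 FREE]

Answer: [0-5 FREE][6-8 ALLOC][9-25 FREE]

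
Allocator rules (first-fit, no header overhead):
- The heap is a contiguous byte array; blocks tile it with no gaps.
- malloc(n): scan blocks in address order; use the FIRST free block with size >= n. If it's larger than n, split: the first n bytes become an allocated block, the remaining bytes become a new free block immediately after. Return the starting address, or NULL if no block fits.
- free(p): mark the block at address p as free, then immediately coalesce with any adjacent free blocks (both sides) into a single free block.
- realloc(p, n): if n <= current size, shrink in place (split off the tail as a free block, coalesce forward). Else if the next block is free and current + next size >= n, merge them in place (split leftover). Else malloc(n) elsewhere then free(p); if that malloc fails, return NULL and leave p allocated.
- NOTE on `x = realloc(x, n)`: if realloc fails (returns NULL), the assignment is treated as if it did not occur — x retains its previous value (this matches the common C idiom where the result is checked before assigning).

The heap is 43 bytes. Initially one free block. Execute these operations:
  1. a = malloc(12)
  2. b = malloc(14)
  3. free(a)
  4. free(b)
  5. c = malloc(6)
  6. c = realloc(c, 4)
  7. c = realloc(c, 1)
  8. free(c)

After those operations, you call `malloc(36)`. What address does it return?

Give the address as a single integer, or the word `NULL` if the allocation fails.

Op 1: a = malloc(12) -> a = 0; heap: [0-11 ALLOC][12-42 FREE]
Op 2: b = malloc(14) -> b = 12; heap: [0-11 ALLOC][12-25 ALLOC][26-42 FREE]
Op 3: free(a) -> (freed a); heap: [0-11 FREE][12-25 ALLOC][26-42 FREE]
Op 4: free(b) -> (freed b); heap: [0-42 FREE]
Op 5: c = malloc(6) -> c = 0; heap: [0-5 ALLOC][6-42 FREE]
Op 6: c = realloc(c, 4) -> c = 0; heap: [0-3 ALLOC][4-42 FREE]
Op 7: c = realloc(c, 1) -> c = 0; heap: [0-0 ALLOC][1-42 FREE]
Op 8: free(c) -> (freed c); heap: [0-42 FREE]
malloc(36): first-fit scan over [0-42 FREE] -> 0

Answer: 0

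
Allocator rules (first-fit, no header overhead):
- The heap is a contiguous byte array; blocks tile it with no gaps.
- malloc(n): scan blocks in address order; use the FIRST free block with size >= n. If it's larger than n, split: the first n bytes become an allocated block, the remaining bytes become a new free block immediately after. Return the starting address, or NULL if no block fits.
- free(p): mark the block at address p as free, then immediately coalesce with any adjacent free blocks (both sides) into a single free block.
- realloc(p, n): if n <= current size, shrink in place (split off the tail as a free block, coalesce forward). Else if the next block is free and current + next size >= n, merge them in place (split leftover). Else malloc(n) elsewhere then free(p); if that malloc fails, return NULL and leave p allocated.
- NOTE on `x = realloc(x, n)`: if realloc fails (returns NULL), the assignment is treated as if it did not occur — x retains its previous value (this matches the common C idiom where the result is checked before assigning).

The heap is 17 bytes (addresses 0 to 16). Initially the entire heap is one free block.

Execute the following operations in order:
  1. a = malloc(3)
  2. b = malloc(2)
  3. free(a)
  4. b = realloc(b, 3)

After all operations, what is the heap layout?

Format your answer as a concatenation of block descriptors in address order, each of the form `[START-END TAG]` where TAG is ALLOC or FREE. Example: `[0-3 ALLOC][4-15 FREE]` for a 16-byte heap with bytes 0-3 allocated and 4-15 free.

Answer: [0-2 FREE][3-5 ALLOC][6-16 FREE]

Derivation:
Op 1: a = malloc(3) -> a = 0; heap: [0-2 ALLOC][3-16 FREE]
Op 2: b = malloc(2) -> b = 3; heap: [0-2 ALLOC][3-4 ALLOC][5-16 FREE]
Op 3: free(a) -> (freed a); heap: [0-2 FREE][3-4 ALLOC][5-16 FREE]
Op 4: b = realloc(b, 3) -> b = 3; heap: [0-2 FREE][3-5 ALLOC][6-16 FREE]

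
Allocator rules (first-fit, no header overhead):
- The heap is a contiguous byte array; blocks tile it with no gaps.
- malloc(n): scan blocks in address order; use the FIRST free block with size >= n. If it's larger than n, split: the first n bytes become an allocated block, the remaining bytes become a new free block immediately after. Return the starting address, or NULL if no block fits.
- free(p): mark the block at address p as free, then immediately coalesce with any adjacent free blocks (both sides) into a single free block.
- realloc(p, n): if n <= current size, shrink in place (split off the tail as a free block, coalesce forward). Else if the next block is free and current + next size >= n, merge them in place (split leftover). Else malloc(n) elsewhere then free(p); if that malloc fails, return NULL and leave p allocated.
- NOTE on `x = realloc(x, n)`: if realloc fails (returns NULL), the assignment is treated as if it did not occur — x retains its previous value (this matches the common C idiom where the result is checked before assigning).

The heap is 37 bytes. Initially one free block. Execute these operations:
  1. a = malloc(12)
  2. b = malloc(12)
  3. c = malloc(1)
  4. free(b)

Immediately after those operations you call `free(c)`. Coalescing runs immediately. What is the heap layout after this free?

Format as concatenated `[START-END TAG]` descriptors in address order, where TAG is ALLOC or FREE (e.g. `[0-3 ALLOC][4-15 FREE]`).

Answer: [0-11 ALLOC][12-36 FREE]

Derivation:
Op 1: a = malloc(12) -> a = 0; heap: [0-11 ALLOC][12-36 FREE]
Op 2: b = malloc(12) -> b = 12; heap: [0-11 ALLOC][12-23 ALLOC][24-36 FREE]
Op 3: c = malloc(1) -> c = 24; heap: [0-11 ALLOC][12-23 ALLOC][24-24 ALLOC][25-36 FREE]
Op 4: free(b) -> (freed b); heap: [0-11 ALLOC][12-23 FREE][24-24 ALLOC][25-36 FREE]
free(c): c = 24 -> block [24-24 ALLOC]; mark free, coalesce with adjacent free neighbors -> [0-11 ALLOC][12-36 FREE]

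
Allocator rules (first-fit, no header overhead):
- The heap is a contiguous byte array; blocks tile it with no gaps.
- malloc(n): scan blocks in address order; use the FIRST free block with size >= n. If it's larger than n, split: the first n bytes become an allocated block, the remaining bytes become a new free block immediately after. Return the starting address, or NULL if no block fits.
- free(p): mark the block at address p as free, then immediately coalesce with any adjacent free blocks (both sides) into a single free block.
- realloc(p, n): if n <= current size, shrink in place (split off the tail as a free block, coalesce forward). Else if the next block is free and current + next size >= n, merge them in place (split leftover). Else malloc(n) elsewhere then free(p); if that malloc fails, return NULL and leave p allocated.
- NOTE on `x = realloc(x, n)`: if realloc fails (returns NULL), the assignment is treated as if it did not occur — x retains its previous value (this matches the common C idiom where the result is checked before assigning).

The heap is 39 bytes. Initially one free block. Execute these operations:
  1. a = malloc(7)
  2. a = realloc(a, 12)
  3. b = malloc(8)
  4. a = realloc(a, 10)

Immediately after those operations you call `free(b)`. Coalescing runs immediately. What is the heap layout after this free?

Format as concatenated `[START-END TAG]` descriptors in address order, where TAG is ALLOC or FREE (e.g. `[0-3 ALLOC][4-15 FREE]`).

Op 1: a = malloc(7) -> a = 0; heap: [0-6 ALLOC][7-38 FREE]
Op 2: a = realloc(a, 12) -> a = 0; heap: [0-11 ALLOC][12-38 FREE]
Op 3: b = malloc(8) -> b = 12; heap: [0-11 ALLOC][12-19 ALLOC][20-38 FREE]
Op 4: a = realloc(a, 10) -> a = 0; heap: [0-9 ALLOC][10-11 FREE][12-19 ALLOC][20-38 FREE]
free(b): b = 12 -> block [12-19 ALLOC]; mark free, coalesce with adjacent free neighbors -> [0-9 ALLOC][10-38 FREE]

Answer: [0-9 ALLOC][10-38 FREE]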